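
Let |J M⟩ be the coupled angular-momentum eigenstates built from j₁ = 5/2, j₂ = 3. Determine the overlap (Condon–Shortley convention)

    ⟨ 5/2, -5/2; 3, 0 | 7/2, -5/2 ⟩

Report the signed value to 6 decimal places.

√[8·2!3!4!/10! · 0!5!3!3!1!6!] = √(13824/7)
  +(−1)^2/∏(2,0,3,1,0,3)! = 1/72  (running 1/72)
⟨..|..⟩ = √(13824/7)·(1/72) = +0.617213

+0.617213  (= +√(8/21))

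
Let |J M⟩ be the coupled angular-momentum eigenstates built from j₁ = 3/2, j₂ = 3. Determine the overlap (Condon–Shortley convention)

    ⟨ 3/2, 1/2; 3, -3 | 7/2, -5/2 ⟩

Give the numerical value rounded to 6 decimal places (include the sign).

√[8·1!2!5!/9! · 2!1!0!6!1!6!] = √(38400/7)
  +(−1)^0/∏(0,1,1,0,1,5)! = 1/120  (running 1/120)
⟨..|..⟩ = √(38400/7)·(1/120) = +0.617213

+√(8/21) = +0.617213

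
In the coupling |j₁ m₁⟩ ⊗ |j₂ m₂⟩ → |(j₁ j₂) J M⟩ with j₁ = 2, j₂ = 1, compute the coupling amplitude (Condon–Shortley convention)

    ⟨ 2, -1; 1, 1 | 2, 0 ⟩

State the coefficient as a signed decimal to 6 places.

triangle: 1!×3!×1!/6! = 6/720
(j±m)!: 1!×3!×2!×0!×2!×2! = 48
prefactor² = (2J+1)×Δ×N² = 2
  k=1: −1/(1!×0!×2!×1!×1!×0!) = -1/2
Σ = -1/2  ⇒  CG² = 2×(-1/2)² = 1/2
CG = −√(1/2) = -0.707107

−√(1/2) ≈ -0.707107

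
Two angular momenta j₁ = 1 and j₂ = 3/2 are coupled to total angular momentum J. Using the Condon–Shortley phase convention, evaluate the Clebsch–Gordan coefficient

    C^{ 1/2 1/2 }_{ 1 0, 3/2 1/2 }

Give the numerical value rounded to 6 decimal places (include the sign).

-0.577350

√[2·2!0!1!/4! · 1!1!2!1!1!0!] = √(1/3)
  +(−1)^1/∏(1,1,0,1,0,0)! = -1  (running -1)
⟨..|..⟩ = √(1/3)·(-1) = -0.577350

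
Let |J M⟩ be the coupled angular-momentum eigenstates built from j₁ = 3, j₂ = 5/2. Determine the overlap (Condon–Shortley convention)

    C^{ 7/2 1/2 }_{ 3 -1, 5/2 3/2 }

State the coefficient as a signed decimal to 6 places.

triangle: 2!×4!×3!/10! = 288/3628800
(j±m)!: 2!×4!×4!×1!×4!×3! = 165888
prefactor² = (2J+1)×Δ×N² = 18432/175
  k=1: −1/(1!×1!×3!×3!×1!×0!) = -1/36
  k=2: +1/(2!×0!×2!×2!×2!×1!) = 1/16
Σ = 5/144  ⇒  CG² = 18432/175×5/144² = 8/63
CG = +√(8/63) = +0.356348

+√(8/63) ≈ +0.356348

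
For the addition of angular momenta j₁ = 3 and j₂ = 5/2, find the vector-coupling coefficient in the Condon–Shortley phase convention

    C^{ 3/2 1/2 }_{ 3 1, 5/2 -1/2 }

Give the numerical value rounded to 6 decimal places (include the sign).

√[4·4!2!1!/8! · 4!2!2!3!2!1!] = √(192/35)
  +(−1)^1/∏(1,3,1,1,1,0)! = -1/6  (running -1/6)
  +(−1)^2/∏(2,2,0,0,2,1)! = 1/8  (running -1/24)
⟨..|..⟩ = √(192/35)·(-1/24) = -0.097590

-0.097590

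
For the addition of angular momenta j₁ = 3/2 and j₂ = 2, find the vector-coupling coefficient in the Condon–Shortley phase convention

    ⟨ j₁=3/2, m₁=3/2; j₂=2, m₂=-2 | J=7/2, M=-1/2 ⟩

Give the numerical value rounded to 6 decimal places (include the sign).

+0.169031  (= +√(1/35))

j₁+j₂−J=0  J+j₁−j₂=3  J−j₁+j₂=4  j₁+j₂+J+1=8
(j₁±m₁, j₂±m₂, J±M) = (3,0,0,4,3,4)
P² = 20736/35
sum k=0..0:
  [0] +1/144 = 1/144
S = 1/144
C² = P²·S² = 1/35 ; C = +0.169031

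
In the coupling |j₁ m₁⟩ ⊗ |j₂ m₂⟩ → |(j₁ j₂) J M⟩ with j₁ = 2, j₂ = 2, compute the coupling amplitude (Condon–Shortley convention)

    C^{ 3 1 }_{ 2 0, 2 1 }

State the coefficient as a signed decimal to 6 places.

−√(1/5) ≈ -0.447214

j₁+j₂−J=1  J+j₁−j₂=3  J−j₁+j₂=3  j₁+j₂+J+1=8
(j₁±m₁, j₂±m₂, J±M) = (2,2,3,1,4,2)
P² = 36/5
sum k=0..1:
  [0] +1/12 = 1/12
  [1] −1/4 = -1/4
S = -1/6
C² = P²·S² = 1/5 ; C = -0.447214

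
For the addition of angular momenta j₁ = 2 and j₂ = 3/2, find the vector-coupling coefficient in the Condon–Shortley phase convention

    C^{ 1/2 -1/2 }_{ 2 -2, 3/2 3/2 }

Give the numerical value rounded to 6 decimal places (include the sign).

-0.632456  (= −√(2/5))

j₁+j₂−J=3  J+j₁−j₂=1  J−j₁+j₂=0  j₁+j₂+J+1=5
(j₁±m₁, j₂±m₂, J±M) = (0,4,3,0,0,1)
P² = 72/5
sum k=3..3:
  [3] −1/6 = -1/6
S = -1/6
C² = P²·S² = 2/5 ; C = -0.632456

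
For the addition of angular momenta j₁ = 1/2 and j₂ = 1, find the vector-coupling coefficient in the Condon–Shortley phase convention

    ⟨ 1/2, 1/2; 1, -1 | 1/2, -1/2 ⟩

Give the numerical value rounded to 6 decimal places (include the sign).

√[2·1!0!1!/3! · 1!0!0!2!0!1!] = √(2/3)
  +(−1)^0/∏(0,1,0,0,0,1)! = 1  (running 1)
⟨..|..⟩ = √(2/3)·(1) = +0.816497

+0.816497  (= +√(2/3))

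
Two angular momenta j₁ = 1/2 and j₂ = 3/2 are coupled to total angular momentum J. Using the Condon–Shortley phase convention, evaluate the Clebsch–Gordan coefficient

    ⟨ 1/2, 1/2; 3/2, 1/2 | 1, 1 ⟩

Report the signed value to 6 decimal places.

+√(1/4) = +0.500000

√[3·1!0!2!/4! · 1!0!2!1!2!0!] = √(1)
  +(−1)^0/∏(0,1,0,2,0,0)! = 1/2  (running 1/2)
⟨..|..⟩ = √(1)·(1/2) = +0.500000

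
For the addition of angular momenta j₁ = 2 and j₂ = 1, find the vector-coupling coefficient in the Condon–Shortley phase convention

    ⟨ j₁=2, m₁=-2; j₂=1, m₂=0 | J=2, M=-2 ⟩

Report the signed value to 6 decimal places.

-0.816497  (= −√(2/3))

j₁+j₂−J=1  J+j₁−j₂=3  J−j₁+j₂=1  j₁+j₂+J+1=6
(j₁±m₁, j₂±m₂, J±M) = (0,4,1,1,0,4)
P² = 24
sum k=1..1:
  [1] −1/6 = -1/6
S = -1/6
C² = P²·S² = 2/3 ; C = -0.816497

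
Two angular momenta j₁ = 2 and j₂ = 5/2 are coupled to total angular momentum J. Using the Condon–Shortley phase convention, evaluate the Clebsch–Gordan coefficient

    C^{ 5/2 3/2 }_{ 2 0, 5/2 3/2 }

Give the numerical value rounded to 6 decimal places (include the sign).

-0.119523  (= −√(1/70))

j₁+j₂−J=2  J+j₁−j₂=2  J−j₁+j₂=3  j₁+j₂+J+1=8
(j₁±m₁, j₂±m₂, J±M) = (2,2,4,1,4,1)
P² = 288/35
sum k=1..2:
  [1] −1/6 = -1/6
  [2] +1/8 = 1/8
S = -1/24
C² = P²·S² = 1/70 ; C = -0.119523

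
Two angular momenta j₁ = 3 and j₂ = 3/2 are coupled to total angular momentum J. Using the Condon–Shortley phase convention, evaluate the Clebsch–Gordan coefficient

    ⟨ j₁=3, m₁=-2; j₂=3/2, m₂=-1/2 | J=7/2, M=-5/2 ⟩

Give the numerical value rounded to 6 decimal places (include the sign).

-0.377964

√[8·1!5!2!/9! · 1!5!1!2!1!6!] = √(6400/7)
  +(−1)^0/∏(0,1,5,1,0,1)! = 1/120  (running 1/120)
  +(−1)^1/∏(1,0,4,0,1,2)! = -1/48  (running -1/80)
⟨..|..⟩ = √(6400/7)·(-1/80) = -0.377964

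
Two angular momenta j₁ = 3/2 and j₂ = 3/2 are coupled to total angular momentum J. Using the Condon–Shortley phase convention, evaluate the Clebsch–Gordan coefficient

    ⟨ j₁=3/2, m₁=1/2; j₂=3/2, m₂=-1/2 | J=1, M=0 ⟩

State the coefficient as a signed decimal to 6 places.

√[3·2!1!1!/5! · 2!1!1!2!1!1!] = √(1/5)
  +(−1)^0/∏(0,2,1,1,0,0)! = 1/2  (running 1/2)
  +(−1)^1/∏(1,1,0,0,1,1)! = -1  (running -1/2)
⟨..|..⟩ = √(1/5)·(-1/2) = -0.223607

−√(1/20) = -0.223607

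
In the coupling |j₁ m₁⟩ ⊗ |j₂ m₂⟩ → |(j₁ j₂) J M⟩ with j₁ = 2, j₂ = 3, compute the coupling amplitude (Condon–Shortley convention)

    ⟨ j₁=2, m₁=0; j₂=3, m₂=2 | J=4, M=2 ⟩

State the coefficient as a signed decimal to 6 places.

j₁+j₂−J=1  J+j₁−j₂=3  J−j₁+j₂=5  j₁+j₂+J+1=10
(j₁±m₁, j₂±m₂, J±M) = (2,2,5,1,6,2)
P² = 8640/7
sum k=0..1:
  [0] +1/240 = 1/240
  [1] −1/48 = -1/48
S = -1/60
C² = P²·S² = 12/35 ; C = -0.585540

-0.585540  (= −√(12/35))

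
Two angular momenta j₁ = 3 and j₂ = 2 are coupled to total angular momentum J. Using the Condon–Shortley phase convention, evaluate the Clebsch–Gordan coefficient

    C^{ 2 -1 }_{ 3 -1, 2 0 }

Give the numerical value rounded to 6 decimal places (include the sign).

+√(1/7) ≈ +0.377964

√[5·3!3!1!/8! · 2!4!2!2!1!3!] = √(36/7)
  +(−1)^1/∏(1,2,3,1,0,0)! = -1/12  (running -1/12)
  +(−1)^2/∏(2,1,2,0,1,1)! = 1/4  (running 1/6)
⟨..|..⟩ = √(36/7)·(1/6) = +0.377964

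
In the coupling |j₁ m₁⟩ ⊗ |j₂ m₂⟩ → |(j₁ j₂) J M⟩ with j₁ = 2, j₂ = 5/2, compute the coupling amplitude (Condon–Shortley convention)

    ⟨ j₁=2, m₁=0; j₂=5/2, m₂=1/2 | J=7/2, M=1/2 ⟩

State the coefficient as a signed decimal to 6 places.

j₁+j₂−J=1  J+j₁−j₂=3  J−j₁+j₂=4  j₁+j₂+J+1=9
(j₁±m₁, j₂±m₂, J±M) = (2,2,3,2,4,3)
P² = 768/35
sum k=0..1:
  [0] +1/12 = 1/12
  [1] −1/8 = -1/8
S = -1/24
C² = P²·S² = 4/105 ; C = -0.195180

−√(4/105) = -0.195180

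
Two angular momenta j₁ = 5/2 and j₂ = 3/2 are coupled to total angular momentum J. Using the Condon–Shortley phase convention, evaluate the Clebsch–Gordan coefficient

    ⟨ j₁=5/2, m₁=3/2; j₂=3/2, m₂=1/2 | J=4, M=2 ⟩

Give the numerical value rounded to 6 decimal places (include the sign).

+√(15/28) = +0.731925

√[9·0!5!3!/9! · 4!1!2!1!6!2!] = √(8640/7)
  +(−1)^0/∏(0,0,1,2,4,1)! = 1/48  (running 1/48)
⟨..|..⟩ = √(8640/7)·(1/48) = +0.731925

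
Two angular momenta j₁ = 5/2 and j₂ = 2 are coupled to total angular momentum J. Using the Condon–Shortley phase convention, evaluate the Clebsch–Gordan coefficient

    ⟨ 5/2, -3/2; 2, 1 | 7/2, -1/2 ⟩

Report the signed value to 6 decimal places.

−√(121/315) ≈ -0.619780

√[8·1!4!3!/9! · 1!4!3!1!3!4!] = √(2304/35)
  +(−1)^0/∏(0,1,4,3,0,0)! = 1/144  (running 1/144)
  +(−1)^1/∏(1,0,3,2,1,1)! = -1/12  (running -11/144)
⟨..|..⟩ = √(2304/35)·(-11/144) = -0.619780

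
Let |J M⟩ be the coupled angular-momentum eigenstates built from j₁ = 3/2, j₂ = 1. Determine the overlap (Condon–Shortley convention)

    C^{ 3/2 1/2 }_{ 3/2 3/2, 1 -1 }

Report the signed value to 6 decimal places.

+0.632456

j₁+j₂−J=1  J+j₁−j₂=2  J−j₁+j₂=1  j₁+j₂+J+1=5
(j₁±m₁, j₂±m₂, J±M) = (3,0,0,2,2,1)
P² = 8/5
sum k=0..0:
  [0] +1/2 = 1/2
S = 1/2
C² = P²·S² = 2/5 ; C = +0.632456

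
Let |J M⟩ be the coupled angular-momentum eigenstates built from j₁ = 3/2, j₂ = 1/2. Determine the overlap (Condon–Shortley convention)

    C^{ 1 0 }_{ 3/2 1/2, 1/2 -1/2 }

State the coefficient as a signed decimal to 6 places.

j₁+j₂−J=1  J+j₁−j₂=2  J−j₁+j₂=0  j₁+j₂+J+1=4
(j₁±m₁, j₂±m₂, J±M) = (2,1,0,1,1,1)
P² = 1/2
sum k=0..0:
  [0] +1/1 = 1
S = 1
C² = P²·S² = 1/2 ; C = +0.707107

+0.707107  (= +√(1/2))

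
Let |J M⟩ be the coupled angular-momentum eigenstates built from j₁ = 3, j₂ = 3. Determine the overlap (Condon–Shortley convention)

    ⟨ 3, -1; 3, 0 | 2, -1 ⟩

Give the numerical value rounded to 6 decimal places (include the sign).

+√(1/42) ≈ +0.154303

j₁+j₂−J=4  J+j₁−j₂=2  J−j₁+j₂=2  j₁+j₂+J+1=9
(j₁±m₁, j₂±m₂, J±M) = (2,4,3,3,1,3)
P² = 96/7
sum k=2..3:
  [2] +1/8 = 1/8
  [3] −1/12 = -1/12
S = 1/24
C² = P²·S² = 1/42 ; C = +0.154303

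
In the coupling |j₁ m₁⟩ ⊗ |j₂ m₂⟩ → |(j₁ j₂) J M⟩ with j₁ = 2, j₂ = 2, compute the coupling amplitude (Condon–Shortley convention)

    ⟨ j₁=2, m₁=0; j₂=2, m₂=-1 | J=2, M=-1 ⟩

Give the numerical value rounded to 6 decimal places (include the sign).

√[5·2!2!2!/7! · 2!2!1!3!1!3!] = √(8/7)
  +(−1)^0/∏(0,2,2,1,0,1)! = 1/4  (running 1/4)
  +(−1)^1/∏(1,1,1,0,1,2)! = -1/2  (running -1/4)
⟨..|..⟩ = √(8/7)·(-1/4) = -0.267261

−√(1/14) = -0.267261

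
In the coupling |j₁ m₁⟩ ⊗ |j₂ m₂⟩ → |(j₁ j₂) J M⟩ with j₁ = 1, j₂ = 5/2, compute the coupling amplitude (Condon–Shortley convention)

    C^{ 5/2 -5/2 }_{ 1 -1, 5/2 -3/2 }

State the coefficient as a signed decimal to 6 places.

√[6·1!1!4!/7! · 0!2!1!4!0!5!] = √(1152/7)
  +(−1)^1/∏(1,0,1,0,0,4)! = -1/24  (running -1/24)
⟨..|..⟩ = √(1152/7)·(-1/24) = -0.534522

-0.534522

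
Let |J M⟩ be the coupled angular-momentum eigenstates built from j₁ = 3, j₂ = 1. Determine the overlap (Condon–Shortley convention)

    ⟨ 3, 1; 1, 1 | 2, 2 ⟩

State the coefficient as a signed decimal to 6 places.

triangle: 2!×4!×0!/7! = 48/5040
(j±m)!: 4!×2!×2!×0!×4!×0! = 2304
prefactor² = (2J+1)×Δ×N² = 768/7
  k=2: +1/(2!×0!×0!×0!×4!×0!) = 1/48
Σ = 1/48  ⇒  CG² = 768/7×1/48² = 1/21
CG = +√(1/21) = +0.218218

+√(1/21) = +0.218218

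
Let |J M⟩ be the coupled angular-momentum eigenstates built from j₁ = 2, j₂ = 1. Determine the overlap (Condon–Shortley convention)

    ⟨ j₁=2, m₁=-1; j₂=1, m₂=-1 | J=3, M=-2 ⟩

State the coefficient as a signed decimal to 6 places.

+√(2/3) = +0.816497

j₁+j₂−J=0  J+j₁−j₂=4  J−j₁+j₂=2  j₁+j₂+J+1=7
(j₁±m₁, j₂±m₂, J±M) = (1,3,0,2,1,5)
P² = 96
sum k=0..0:
  [0] +1/12 = 1/12
S = 1/12
C² = P²·S² = 2/3 ; C = +0.816497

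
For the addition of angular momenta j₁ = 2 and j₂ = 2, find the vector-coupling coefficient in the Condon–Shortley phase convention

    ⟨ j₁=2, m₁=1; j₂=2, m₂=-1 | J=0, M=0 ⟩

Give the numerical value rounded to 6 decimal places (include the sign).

−√(1/5) ≈ -0.447214

j₁+j₂−J=4  J+j₁−j₂=0  J−j₁+j₂=0  j₁+j₂+J+1=5
(j₁±m₁, j₂±m₂, J±M) = (3,1,1,3,0,0)
P² = 36/5
sum k=1..1:
  [1] −1/6 = -1/6
S = -1/6
C² = P²·S² = 1/5 ; C = -0.447214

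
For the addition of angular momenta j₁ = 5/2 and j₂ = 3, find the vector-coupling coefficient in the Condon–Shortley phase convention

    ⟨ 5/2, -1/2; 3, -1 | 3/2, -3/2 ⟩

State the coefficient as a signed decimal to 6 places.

+0.507093

√[4·4!1!2!/8! · 2!3!2!4!0!3!] = √(576/35)
  +(−1)^2/∏(2,2,1,0,0,2)! = 1/8  (running 1/8)
⟨..|..⟩ = √(576/35)·(1/8) = +0.507093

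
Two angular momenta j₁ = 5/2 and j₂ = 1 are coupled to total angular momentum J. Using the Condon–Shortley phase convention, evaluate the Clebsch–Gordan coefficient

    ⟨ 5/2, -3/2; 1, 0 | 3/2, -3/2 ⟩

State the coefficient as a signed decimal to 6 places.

-0.516398

j₁+j₂−J=2  J+j₁−j₂=3  J−j₁+j₂=0  j₁+j₂+J+1=6
(j₁±m₁, j₂±m₂, J±M) = (1,4,1,1,0,3)
P² = 48/5
sum k=1..1:
  [1] −1/6 = -1/6
S = -1/6
C² = P²·S² = 4/15 ; C = -0.516398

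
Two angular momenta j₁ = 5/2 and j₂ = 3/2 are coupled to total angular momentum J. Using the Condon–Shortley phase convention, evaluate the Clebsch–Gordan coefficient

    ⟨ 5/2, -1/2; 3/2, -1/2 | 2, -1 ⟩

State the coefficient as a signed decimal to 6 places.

−√(25/84) ≈ -0.545545

j₁+j₂−J=2  J+j₁−j₂=3  J−j₁+j₂=1  j₁+j₂+J+1=7
(j₁±m₁, j₂±m₂, J±M) = (2,3,1,2,1,3)
P² = 12/7
sum k=0..1:
  [0] +1/12 = 1/12
  [1] −1/2 = -1/2
S = -5/12
C² = P²·S² = 25/84 ; C = -0.545545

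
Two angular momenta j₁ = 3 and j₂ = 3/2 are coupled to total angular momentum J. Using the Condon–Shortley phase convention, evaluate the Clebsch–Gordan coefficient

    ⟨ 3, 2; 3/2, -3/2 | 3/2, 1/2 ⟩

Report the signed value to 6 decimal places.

√[4·3!3!0!/7! · 5!1!0!3!2!1!] = √(288/7)
  +(−1)^0/∏(0,3,1,0,2,0)! = 1/12  (running 1/12)
⟨..|..⟩ = √(288/7)·(1/12) = +0.534522

+√(2/7) ≈ +0.534522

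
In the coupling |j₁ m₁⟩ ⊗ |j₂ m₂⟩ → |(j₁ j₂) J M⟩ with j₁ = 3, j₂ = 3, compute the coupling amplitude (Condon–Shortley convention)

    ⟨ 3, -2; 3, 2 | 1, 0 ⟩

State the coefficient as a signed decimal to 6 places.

+0.377964  (= +√(1/7))

√[3·5!1!1!/8! · 1!5!5!1!1!1!] = √(900/7)
  +(−1)^4/∏(4,1,1,1,0,0)! = 1/24  (running 1/24)
  +(−1)^5/∏(5,0,0,0,1,1)! = -1/120  (running 1/30)
⟨..|..⟩ = √(900/7)·(1/30) = +0.377964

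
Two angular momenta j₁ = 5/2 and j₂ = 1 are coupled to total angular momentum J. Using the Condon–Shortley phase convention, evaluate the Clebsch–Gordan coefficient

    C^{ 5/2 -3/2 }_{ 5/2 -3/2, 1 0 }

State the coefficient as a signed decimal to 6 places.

−√(9/35) ≈ -0.507093

√[6·1!4!1!/7! · 1!4!1!1!1!4!] = √(576/35)
  +(−1)^0/∏(0,1,4,1,0,0)! = 1/24  (running 1/24)
  +(−1)^1/∏(1,0,3,0,1,1)! = -1/6  (running -1/8)
⟨..|..⟩ = √(576/35)·(-1/8) = -0.507093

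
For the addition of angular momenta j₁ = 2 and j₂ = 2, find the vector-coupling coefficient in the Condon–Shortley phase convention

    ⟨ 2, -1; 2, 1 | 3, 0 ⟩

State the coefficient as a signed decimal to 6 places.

j₁+j₂−J=1  J+j₁−j₂=3  J−j₁+j₂=3  j₁+j₂+J+1=8
(j₁±m₁, j₂±m₂, J±M) = (1,3,3,1,3,3)
P² = 81/10
sum k=0..1:
  [0] +1/36 = 1/36
  [1] −1/4 = -1/4
S = -2/9
C² = P²·S² = 2/5 ; C = -0.632456

-0.632456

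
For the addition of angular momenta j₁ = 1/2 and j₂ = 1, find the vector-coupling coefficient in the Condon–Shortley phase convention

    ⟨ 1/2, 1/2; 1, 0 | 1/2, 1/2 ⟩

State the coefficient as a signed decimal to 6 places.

+√(1/3) = +0.577350

triangle: 1!·0!·1!/3! = 1/6
(j±m)!: 1!·0!·1!·1!·1!·0! = 1
prefactor² = (2J+1)·Δ·N² = 1/3
  k=0: +1/(0!·1!·0!·1!·0!·0!) = 1
Σ = 1  ⇒  CG² = 1/3·1² = 1/3
CG = +√(1/3) = +0.577350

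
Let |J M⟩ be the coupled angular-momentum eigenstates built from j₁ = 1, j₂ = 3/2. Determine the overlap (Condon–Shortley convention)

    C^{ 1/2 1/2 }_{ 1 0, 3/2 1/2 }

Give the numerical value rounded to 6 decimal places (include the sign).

√[2·2!0!1!/4! · 1!1!2!1!1!0!] = √(1/3)
  +(−1)^1/∏(1,1,0,1,0,0)! = -1  (running -1)
⟨..|..⟩ = √(1/3)·(-1) = -0.577350

-0.577350  (= −√(1/3))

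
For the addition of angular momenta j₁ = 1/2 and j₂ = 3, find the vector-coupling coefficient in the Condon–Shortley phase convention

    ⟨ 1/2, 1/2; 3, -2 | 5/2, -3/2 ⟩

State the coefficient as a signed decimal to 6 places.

+√(5/7) = +0.845154

j₁+j₂−J=1  J+j₁−j₂=0  J−j₁+j₂=5  j₁+j₂+J+1=7
(j₁±m₁, j₂±m₂, J±M) = (1,0,1,5,1,4)
P² = 2880/7
sum k=0..0:
  [0] +1/24 = 1/24
S = 1/24
C² = P²·S² = 5/7 ; C = +0.845154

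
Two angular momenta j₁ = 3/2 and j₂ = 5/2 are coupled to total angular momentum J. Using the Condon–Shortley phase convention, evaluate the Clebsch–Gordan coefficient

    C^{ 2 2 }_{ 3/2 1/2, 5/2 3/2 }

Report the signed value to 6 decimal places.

√[5·2!1!3!/7! · 2!1!4!1!4!0!] = √(96/7)
  +(−1)^1/∏(1,1,0,3,1,0)! = -1/6  (running -1/6)
⟨..|..⟩ = √(96/7)·(-1/6) = -0.617213

-0.617213  (= −√(8/21))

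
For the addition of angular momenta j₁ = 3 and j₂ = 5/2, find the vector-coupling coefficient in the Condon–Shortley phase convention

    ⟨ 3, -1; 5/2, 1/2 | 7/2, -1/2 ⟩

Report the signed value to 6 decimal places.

√[8·2!4!3!/10! · 2!4!3!2!3!4!] = √(9216/175)
  +(−1)^0/∏(0,2,4,3,0,0)! = 1/288  (running 1/288)
  +(−1)^1/∏(1,1,3,2,1,1)! = -1/12  (running -23/288)
  +(−1)^2/∏(2,0,2,1,2,2)! = 1/16  (running -5/288)
⟨..|..⟩ = √(9216/175)·(-5/288) = -0.125988

-0.125988  (= −√(1/63))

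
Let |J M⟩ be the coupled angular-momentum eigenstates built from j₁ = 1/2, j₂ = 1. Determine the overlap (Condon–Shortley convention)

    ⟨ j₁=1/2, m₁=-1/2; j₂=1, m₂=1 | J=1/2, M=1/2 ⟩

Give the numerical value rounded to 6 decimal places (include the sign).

−√(2/3) = -0.816497

√[2·1!0!1!/3! · 0!1!2!0!1!0!] = √(2/3)
  +(−1)^1/∏(1,0,0,1,0,0)! = -1  (running -1)
⟨..|..⟩ = √(2/3)·(-1) = -0.816497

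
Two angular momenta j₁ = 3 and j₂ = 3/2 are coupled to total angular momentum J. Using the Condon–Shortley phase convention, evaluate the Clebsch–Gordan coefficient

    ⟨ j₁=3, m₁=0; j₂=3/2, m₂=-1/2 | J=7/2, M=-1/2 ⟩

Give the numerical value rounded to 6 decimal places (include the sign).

triangle: 1!·5!·2!/9! = 240/362880
(j±m)!: 3!·3!·1!·2!·3!·4! = 10368
prefactor² = (2J+1)·Δ·N² = 384/7
  k=0: +1/(0!·1!·3!·1!·2!·1!) = 1/12
  k=1: −1/(1!·0!·2!·0!·3!·2!) = -1/24
Σ = 1/24  ⇒  CG² = 384/7·1/24² = 2/21
CG = +√(2/21) = +0.308607

+0.308607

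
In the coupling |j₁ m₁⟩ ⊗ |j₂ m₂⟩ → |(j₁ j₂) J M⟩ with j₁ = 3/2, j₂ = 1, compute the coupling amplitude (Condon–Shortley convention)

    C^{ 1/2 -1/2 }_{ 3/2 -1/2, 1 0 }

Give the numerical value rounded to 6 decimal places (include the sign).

j₁+j₂−J=2  J+j₁−j₂=1  J−j₁+j₂=0  j₁+j₂+J+1=4
(j₁±m₁, j₂±m₂, J±M) = (1,2,1,1,0,1)
P² = 1/3
sum k=1..1:
  [1] −1/1 = -1
S = -1
C² = P²·S² = 1/3 ; C = -0.577350

-0.577350  (= −√(1/3))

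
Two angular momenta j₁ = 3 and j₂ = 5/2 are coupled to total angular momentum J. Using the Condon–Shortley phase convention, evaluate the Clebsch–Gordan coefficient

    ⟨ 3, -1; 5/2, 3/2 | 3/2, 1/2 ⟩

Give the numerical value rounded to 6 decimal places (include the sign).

-0.483046  (= −√(7/30))

triangle: 4!×2!×1!/8! = 48/40320
(j±m)!: 2!×4!×4!×1!×2!×1! = 2304
prefactor² = (2J+1)×Δ×N² = 384/35
  k=3: −1/(3!×1!×1!×1!×1!×0!) = -1/6
  k=4: +1/(4!×0!×0!×0!×2!×1!) = 1/48
Σ = -7/48  ⇒  CG² = 384/35×(-7/48)² = 7/30
CG = −√(7/30) = -0.483046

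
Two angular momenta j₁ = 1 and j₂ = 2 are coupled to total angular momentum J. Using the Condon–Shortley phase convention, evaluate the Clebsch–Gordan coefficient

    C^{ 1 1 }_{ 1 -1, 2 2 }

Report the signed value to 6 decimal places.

√[3·2!0!2!/5! · 0!2!4!0!2!0!] = √(48/5)
  +(−1)^2/∏(2,0,0,2,0,0)! = 1/4  (running 1/4)
⟨..|..⟩ = √(48/5)·(1/4) = +0.774597

+√(3/5) = +0.774597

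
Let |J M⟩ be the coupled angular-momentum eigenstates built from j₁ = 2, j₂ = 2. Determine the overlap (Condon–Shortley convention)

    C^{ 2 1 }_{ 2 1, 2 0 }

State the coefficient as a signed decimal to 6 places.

triangle: 2!*2!*2!/7! = 8/5040
(j±m)!: 3!*1!*2!*2!*3!*1! = 144
prefactor² = (2J+1)*Δ*N² = 8/7
  k=0: +1/(0!*2!*1!*2!*1!*0!) = 1/4
  k=1: −1/(1!*1!*0!*1!*2!*1!) = -1/2
Σ = -1/4  ⇒  CG² = 8/7*(-1/4)² = 1/14
CG = −√(1/14) = -0.267261

−√(1/14) ≈ -0.267261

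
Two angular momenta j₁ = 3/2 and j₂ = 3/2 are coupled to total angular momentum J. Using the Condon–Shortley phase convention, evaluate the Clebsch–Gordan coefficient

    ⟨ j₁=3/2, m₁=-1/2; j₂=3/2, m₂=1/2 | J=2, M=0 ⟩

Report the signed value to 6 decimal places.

triangle: 1!*2!*2!/6! = 4/720
(j±m)!: 1!*2!*2!*1!*2!*2! = 16
prefactor² = (2J+1)*Δ*N² = 4/9
  k=0: +1/(0!*1!*2!*2!*0!*0!) = 1/4
  k=1: −1/(1!*0!*1!*1!*1!*1!) = -1
Σ = -3/4  ⇒  CG² = 4/9*(-3/4)² = 1/4
CG = −√(1/4) = -0.500000

−√(1/4) ≈ -0.500000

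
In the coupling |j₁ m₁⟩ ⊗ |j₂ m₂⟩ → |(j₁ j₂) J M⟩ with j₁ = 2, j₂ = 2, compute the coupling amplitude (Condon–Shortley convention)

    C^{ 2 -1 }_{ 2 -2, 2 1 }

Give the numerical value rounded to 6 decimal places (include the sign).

+0.654654  (= +√(3/7))

triangle: 2!*2!*2!/7! = 8/5040
(j±m)!: 0!*4!*3!*1!*1!*3! = 864
prefactor² = (2J+1)*Δ*N² = 48/7
  k=2: +1/(2!*0!*2!*1!*0!*1!) = 1/4
Σ = 1/4  ⇒  CG² = 48/7*1/4² = 3/7
CG = +√(3/7) = +0.654654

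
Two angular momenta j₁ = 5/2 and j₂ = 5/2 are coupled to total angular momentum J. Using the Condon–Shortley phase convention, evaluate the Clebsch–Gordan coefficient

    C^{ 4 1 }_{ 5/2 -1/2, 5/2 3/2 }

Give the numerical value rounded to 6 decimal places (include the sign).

j₁+j₂−J=1  J+j₁−j₂=4  J−j₁+j₂=4  j₁+j₂+J+1=10
(j₁±m₁, j₂±m₂, J±M) = (2,3,4,1,5,3)
P² = 10368/35
sum k=0..1:
  [0] +1/144 = 1/144
  [1] −1/24 = -1/24
S = -5/144
C² = P²·S² = 5/14 ; C = -0.597614

−√(5/14) = -0.597614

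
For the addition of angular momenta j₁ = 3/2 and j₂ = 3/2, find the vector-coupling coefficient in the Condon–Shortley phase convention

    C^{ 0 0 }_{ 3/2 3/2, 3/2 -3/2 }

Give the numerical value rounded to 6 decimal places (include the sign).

j₁+j₂−J=3  J+j₁−j₂=0  J−j₁+j₂=0  j₁+j₂+J+1=4
(j₁±m₁, j₂±m₂, J±M) = (3,0,0,3,0,0)
P² = 9
sum k=0..0:
  [0] +1/6 = 1/6
S = 1/6
C² = P²·S² = 1/4 ; C = +0.500000

+0.500000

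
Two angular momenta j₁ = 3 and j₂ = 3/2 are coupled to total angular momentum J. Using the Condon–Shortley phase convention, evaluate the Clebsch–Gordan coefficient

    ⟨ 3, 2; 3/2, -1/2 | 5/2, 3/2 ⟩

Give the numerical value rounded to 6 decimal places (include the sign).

√[6·2!4!1!/8! · 5!1!1!2!4!1!] = √(288/7)
  +(−1)^0/∏(0,2,1,1,3,0)! = 1/12  (running 1/12)
  +(−1)^1/∏(1,1,0,0,4,1)! = -1/24  (running 1/24)
⟨..|..⟩ = √(288/7)·(1/24) = +0.267261

+√(1/14) ≈ +0.267261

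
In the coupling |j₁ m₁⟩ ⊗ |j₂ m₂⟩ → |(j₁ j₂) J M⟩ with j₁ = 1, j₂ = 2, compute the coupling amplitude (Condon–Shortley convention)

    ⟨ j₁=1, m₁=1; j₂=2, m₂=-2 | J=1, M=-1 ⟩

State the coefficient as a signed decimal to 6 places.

triangle: 2!×0!×2!/5! = 4/120
(j±m)!: 2!×0!×0!×4!×0!×2! = 96
prefactor² = (2J+1)×Δ×N² = 48/5
  k=0: +1/(0!×2!×0!×0!×0!×2!) = 1/4
Σ = 1/4  ⇒  CG² = 48/5×1/4² = 3/5
CG = +√(3/5) = +0.774597

+0.774597  (= +√(3/5))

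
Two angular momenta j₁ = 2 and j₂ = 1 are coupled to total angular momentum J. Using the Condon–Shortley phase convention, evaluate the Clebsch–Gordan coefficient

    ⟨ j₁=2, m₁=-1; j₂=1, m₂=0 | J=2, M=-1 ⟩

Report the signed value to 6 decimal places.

-0.408248  (= −√(1/6))

√[5·1!3!1!/6! · 1!3!1!1!1!3!] = √(3/2)
  +(−1)^0/∏(0,1,3,1,0,0)! = 1/6  (running 1/6)
  +(−1)^1/∏(1,0,2,0,1,1)! = -1/2  (running -1/3)
⟨..|..⟩ = √(3/2)·(-1/3) = -0.408248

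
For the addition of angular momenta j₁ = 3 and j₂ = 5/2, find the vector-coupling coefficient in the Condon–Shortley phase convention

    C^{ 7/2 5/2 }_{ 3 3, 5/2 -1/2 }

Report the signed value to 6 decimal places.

j₁+j₂−J=2  J+j₁−j₂=4  J−j₁+j₂=3  j₁+j₂+J+1=10
(j₁±m₁, j₂±m₂, J±M) = (6,0,2,3,6,1)
P² = 27648/7
sum k=0..0:
  [0] +1/96 = 1/96
S = 1/96
C² = P²·S² = 3/7 ; C = +0.654654

+√(3/7) = +0.654654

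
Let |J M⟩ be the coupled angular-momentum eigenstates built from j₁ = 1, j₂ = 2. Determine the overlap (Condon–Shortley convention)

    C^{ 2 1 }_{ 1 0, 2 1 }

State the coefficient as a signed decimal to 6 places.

j₁+j₂−J=1  J+j₁−j₂=1  J−j₁+j₂=3  j₁+j₂+J+1=6
(j₁±m₁, j₂±m₂, J±M) = (1,1,3,1,3,1)
P² = 3/2
sum k=0..1:
  [0] +1/6 = 1/6
  [1] −1/2 = -1/2
S = -1/3
C² = P²·S² = 1/6 ; C = -0.408248

−√(1/6) = -0.408248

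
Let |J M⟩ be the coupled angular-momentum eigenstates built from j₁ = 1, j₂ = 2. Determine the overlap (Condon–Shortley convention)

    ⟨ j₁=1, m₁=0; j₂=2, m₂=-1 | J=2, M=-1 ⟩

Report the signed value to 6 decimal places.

j₁+j₂−J=1  J+j₁−j₂=1  J−j₁+j₂=3  j₁+j₂+J+1=6
(j₁±m₁, j₂±m₂, J±M) = (1,1,1,3,1,3)
P² = 3/2
sum k=0..1:
  [0] +1/2 = 1/2
  [1] −1/6 = -1/6
S = 1/3
C² = P²·S² = 1/6 ; C = +0.408248

+√(1/6) ≈ +0.408248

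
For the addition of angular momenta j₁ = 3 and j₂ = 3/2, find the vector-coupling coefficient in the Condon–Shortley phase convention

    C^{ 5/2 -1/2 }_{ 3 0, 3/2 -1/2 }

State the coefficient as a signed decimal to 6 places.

−√(6/35) = -0.414039

√[6·2!4!1!/8! · 3!3!1!2!2!3!] = √(216/35)
  +(−1)^0/∏(0,2,3,1,1,0)! = 1/12  (running 1/12)
  +(−1)^1/∏(1,1,2,0,2,1)! = -1/4  (running -1/6)
⟨..|..⟩ = √(216/35)·(-1/6) = -0.414039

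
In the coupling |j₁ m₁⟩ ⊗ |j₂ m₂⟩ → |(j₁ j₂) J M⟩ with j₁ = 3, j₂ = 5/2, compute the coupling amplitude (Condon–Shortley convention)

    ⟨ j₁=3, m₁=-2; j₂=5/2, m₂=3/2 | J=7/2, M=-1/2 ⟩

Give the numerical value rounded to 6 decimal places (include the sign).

+√(20/63) = +0.563436

√[8·2!4!3!/10! · 1!5!4!1!3!4!] = √(9216/35)
  +(−1)^1/∏(1,1,4,3,0,0)! = -1/144  (running -1/144)
  +(−1)^2/∏(2,0,3,2,1,1)! = 1/24  (running 5/144)
⟨..|..⟩ = √(9216/35)·(5/144) = +0.563436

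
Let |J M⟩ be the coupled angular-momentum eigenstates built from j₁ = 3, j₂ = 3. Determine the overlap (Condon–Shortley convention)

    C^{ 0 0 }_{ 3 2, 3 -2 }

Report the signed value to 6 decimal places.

−√(1/7) = -0.377964

√[1·6!0!0!/7! · 5!1!1!5!0!0!] = √(14400/7)
  +(−1)^1/∏(1,5,0,0,0,0)! = -1/120  (running -1/120)
⟨..|..⟩ = √(14400/7)·(-1/120) = -0.377964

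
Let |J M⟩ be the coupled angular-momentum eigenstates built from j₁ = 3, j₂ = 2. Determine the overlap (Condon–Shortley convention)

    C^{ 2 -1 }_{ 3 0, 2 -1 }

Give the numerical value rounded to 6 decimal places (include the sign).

j₁+j₂−J=3  J+j₁−j₂=3  J−j₁+j₂=1  j₁+j₂+J+1=8
(j₁±m₁, j₂±m₂, J±M) = (3,3,1,3,1,3)
P² = 81/14
sum k=0..1:
  [0] +1/36 = 1/36
  [1] −1/4 = -1/4
S = -2/9
C² = P²·S² = 2/7 ; C = -0.534522

-0.534522  (= −√(2/7))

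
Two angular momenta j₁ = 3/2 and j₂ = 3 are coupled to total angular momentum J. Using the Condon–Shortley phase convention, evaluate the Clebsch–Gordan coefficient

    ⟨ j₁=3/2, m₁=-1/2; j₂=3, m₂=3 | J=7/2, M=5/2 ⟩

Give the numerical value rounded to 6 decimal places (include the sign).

√[8·1!2!5!/9! · 1!2!6!0!6!1!] = √(38400/7)
  +(−1)^1/∏(1,0,1,5,1,0)! = -1/120  (running -1/120)
⟨..|..⟩ = √(38400/7)·(-1/120) = -0.617213

−√(8/21) = -0.617213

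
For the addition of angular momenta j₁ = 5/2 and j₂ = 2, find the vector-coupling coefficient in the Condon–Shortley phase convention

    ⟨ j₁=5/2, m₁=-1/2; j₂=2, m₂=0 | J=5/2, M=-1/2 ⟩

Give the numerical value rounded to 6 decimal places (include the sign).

−√(8/35) ≈ -0.478091

j₁+j₂−J=2  J+j₁−j₂=3  J−j₁+j₂=2  j₁+j₂+J+1=8
(j₁±m₁, j₂±m₂, J±M) = (2,3,2,2,2,3)
P² = 72/35
sum k=0..2:
  [0] +1/24 = 1/24
  [1] −1/2 = -1/2
  [2] +1/8 = 1/8
S = -1/3
C² = P²·S² = 8/35 ; C = -0.478091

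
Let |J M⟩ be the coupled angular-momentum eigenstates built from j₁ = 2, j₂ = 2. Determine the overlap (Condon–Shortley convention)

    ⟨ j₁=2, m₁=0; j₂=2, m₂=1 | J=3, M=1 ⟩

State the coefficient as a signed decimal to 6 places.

-0.447214

j₁+j₂−J=1  J+j₁−j₂=3  J−j₁+j₂=3  j₁+j₂+J+1=8
(j₁±m₁, j₂±m₂, J±M) = (2,2,3,1,4,2)
P² = 36/5
sum k=0..1:
  [0] +1/12 = 1/12
  [1] −1/4 = -1/4
S = -1/6
C² = P²·S² = 1/5 ; C = -0.447214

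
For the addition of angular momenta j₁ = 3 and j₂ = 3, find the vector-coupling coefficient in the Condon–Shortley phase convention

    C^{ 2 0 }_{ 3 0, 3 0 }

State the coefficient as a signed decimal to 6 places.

j₁+j₂−J=4  J+j₁−j₂=2  J−j₁+j₂=2  j₁+j₂+J+1=9
(j₁±m₁, j₂±m₂, J±M) = (3,3,3,3,2,2)
P² = 48/7
sum k=1..3:
  [1] −1/24 = -1/24
  [2] +1/4 = 1/4
  [3] −1/24 = -1/24
S = 1/6
C² = P²·S² = 4/21 ; C = +0.436436

+0.436436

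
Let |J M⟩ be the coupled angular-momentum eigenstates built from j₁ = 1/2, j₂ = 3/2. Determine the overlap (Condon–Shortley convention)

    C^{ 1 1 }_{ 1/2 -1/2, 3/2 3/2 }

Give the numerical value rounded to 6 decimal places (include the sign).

j₁+j₂−J=1  J+j₁−j₂=0  J−j₁+j₂=2  j₁+j₂+J+1=4
(j₁±m₁, j₂±m₂, J±M) = (0,1,3,0,2,0)
P² = 3
sum k=1..1:
  [1] −1/2 = -1/2
S = -1/2
C² = P²·S² = 3/4 ; C = -0.866025

−√(3/4) ≈ -0.866025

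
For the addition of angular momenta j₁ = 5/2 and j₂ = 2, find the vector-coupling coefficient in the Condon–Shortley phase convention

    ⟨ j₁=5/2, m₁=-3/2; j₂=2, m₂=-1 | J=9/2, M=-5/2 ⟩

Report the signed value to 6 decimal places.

+0.745356

√[10·0!5!4!/10! · 1!4!1!3!2!7!] = √(11520)
  +(−1)^0/∏(0,0,4,1,1,3)! = 1/144  (running 1/144)
⟨..|..⟩ = √(11520)·(1/144) = +0.745356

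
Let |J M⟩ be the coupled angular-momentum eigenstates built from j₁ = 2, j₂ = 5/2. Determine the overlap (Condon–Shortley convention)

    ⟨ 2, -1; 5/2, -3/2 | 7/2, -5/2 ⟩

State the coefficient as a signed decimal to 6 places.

triangle: 1!×3!×4!/9! = 144/362880
(j±m)!: 1!×3!×1!×4!×1!×6! = 103680
prefactor² = (2J+1)×Δ×N² = 2304/7
  k=0: +1/(0!×1!×3!×1!×0!×3!) = 1/36
  k=1: −1/(1!×0!×2!×0!×1!×4!) = -1/48
Σ = 1/144  ⇒  CG² = 2304/7×1/144² = 1/63
CG = +√(1/63) = +0.125988

+√(1/63) = +0.125988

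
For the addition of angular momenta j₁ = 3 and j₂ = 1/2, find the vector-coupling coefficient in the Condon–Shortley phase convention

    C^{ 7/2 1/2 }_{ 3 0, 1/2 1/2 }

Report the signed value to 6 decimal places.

triangle: 0!×6!×1!/8! = 720/40320
(j±m)!: 3!×3!×1!×0!×4!×3! = 5184
prefactor² = (2J+1)×Δ×N² = 5184/7
  k=0: +1/(0!×0!×3!×1!×3!×0!) = 1/36
Σ = 1/36  ⇒  CG² = 5184/7×1/36² = 4/7
CG = +√(4/7) = +0.755929

+0.755929  (= +√(4/7))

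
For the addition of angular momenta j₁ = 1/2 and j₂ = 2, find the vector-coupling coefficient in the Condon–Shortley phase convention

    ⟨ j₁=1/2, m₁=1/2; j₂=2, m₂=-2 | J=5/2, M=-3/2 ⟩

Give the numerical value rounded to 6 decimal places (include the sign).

+√(1/5) ≈ +0.447214

√[6·0!1!4!/6! · 1!0!0!4!1!4!] = √(576/5)
  +(−1)^0/∏(0,0,0,0,1,4)! = 1/24  (running 1/24)
⟨..|..⟩ = √(576/5)·(1/24) = +0.447214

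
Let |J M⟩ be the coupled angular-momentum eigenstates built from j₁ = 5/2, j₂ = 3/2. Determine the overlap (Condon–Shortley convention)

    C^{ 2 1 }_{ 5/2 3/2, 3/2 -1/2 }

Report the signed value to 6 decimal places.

+0.154303  (= +√(1/42))

√[5·2!3!1!/7! · 4!1!1!2!3!1!] = √(24/7)
  +(−1)^0/∏(0,2,1,1,2,0)! = 1/4  (running 1/4)
  +(−1)^1/∏(1,1,0,0,3,1)! = -1/6  (running 1/12)
⟨..|..⟩ = √(24/7)·(1/12) = +0.154303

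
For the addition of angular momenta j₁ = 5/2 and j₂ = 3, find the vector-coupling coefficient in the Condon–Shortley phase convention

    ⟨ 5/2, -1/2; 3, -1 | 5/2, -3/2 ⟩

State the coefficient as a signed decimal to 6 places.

-0.169031  (= −√(1/35))

√[6·3!2!3!/9! · 2!3!2!4!1!4!] = √(576/35)
  +(−1)^1/∏(1,2,2,1,0,2)! = -1/8  (running -1/8)
  +(−1)^2/∏(2,1,1,0,1,3)! = 1/12  (running -1/24)
⟨..|..⟩ = √(576/35)·(-1/24) = -0.169031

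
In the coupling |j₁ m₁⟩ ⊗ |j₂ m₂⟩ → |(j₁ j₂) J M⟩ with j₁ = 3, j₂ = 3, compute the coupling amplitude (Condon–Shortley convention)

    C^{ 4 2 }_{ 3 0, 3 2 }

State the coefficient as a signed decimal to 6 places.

j₁+j₂−J=2  J+j₁−j₂=4  J−j₁+j₂=4  j₁+j₂+J+1=11
(j₁±m₁, j₂±m₂, J±M) = (3,3,5,1,6,2)
P² = 124416/77
sum k=1..2:
  [1] −1/96 = -1/96
  [2] +1/72 = 1/72
S = 1/288
C² = P²·S² = 3/154 ; C = +0.139573

+0.139573  (= +√(3/154))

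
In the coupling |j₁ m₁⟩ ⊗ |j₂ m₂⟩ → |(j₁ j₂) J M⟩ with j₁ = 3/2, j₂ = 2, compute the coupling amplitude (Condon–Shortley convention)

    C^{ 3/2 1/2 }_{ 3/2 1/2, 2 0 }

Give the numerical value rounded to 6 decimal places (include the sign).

triangle: 2!*1!*2!/6! = 4/720
(j±m)!: 2!*1!*2!*2!*2!*1! = 16
prefactor² = (2J+1)*Δ*N² = 16/45
  k=0: +1/(0!*2!*1!*2!*0!*0!) = 1/4
  k=1: −1/(1!*1!*0!*1!*1!*1!) = -1
Σ = -3/4  ⇒  CG² = 16/45*(-3/4)² = 1/5
CG = −√(1/5) = -0.447214

-0.447214  (= −√(1/5))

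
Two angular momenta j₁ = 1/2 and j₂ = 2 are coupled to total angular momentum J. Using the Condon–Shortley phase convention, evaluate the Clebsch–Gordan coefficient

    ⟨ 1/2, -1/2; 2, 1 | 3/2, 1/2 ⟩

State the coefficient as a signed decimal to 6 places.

√[4·1!0!3!/5! · 0!1!3!1!2!1!] = √(12/5)
  +(−1)^1/∏(1,0,0,2,0,1)! = -1/2  (running -1/2)
⟨..|..⟩ = √(12/5)·(-1/2) = -0.774597

−√(3/5) = -0.774597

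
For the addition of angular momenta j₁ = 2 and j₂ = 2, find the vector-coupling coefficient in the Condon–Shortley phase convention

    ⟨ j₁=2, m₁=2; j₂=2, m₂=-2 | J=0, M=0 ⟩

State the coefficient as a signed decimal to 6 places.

+√(1/5) ≈ +0.447214

√[1·4!0!0!/5! · 4!0!0!4!0!0!] = √(576/5)
  +(−1)^0/∏(0,4,0,0,0,0)! = 1/24  (running 1/24)
⟨..|..⟩ = √(576/5)·(1/24) = +0.447214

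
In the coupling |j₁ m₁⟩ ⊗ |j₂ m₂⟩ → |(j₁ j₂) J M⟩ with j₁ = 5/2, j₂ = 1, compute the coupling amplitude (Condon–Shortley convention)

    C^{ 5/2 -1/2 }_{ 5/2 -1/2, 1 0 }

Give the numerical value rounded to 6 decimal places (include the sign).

triangle: 1!×4!×1!/7! = 24/5040
(j±m)!: 2!×3!×1!×1!×2!×3! = 144
prefactor² = (2J+1)×Δ×N² = 144/35
  k=0: +1/(0!×1!×3!×1!×1!×0!) = 1/6
  k=1: −1/(1!×0!×2!×0!×2!×1!) = -1/4
Σ = -1/12  ⇒  CG² = 144/35×(-1/12)² = 1/35
CG = −√(1/35) = -0.169031

-0.169031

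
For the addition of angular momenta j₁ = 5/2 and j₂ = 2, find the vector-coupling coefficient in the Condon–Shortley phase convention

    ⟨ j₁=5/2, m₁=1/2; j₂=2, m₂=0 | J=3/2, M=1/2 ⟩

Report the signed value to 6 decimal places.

−√(2/35) ≈ -0.239046

j₁+j₂−J=3  J+j₁−j₂=2  J−j₁+j₂=1  j₁+j₂+J+1=7
(j₁±m₁, j₂±m₂, J±M) = (3,2,2,2,2,1)
P² = 32/35
sum k=1..2:
  [1] −1/2 = -1/2
  [2] +1/4 = 1/4
S = -1/4
C² = P²·S² = 2/35 ; C = -0.239046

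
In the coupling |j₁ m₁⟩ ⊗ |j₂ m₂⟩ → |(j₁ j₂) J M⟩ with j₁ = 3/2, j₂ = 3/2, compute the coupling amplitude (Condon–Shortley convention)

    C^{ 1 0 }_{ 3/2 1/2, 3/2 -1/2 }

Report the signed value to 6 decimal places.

−√(1/20) ≈ -0.223607

j₁+j₂−J=2  J+j₁−j₂=1  J−j₁+j₂=1  j₁+j₂+J+1=5
(j₁±m₁, j₂±m₂, J±M) = (2,1,1,2,1,1)
P² = 1/5
sum k=0..1:
  [0] +1/2 = 1/2
  [1] −1/1 = -1
S = -1/2
C² = P²·S² = 1/20 ; C = -0.223607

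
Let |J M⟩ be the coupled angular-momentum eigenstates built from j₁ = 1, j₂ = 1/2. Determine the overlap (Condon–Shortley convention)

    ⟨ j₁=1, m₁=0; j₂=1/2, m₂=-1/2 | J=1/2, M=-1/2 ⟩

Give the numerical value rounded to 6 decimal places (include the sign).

+0.577350

√[2·1!1!0!/3! · 1!1!0!1!0!1!] = √(1/3)
  +(−1)^0/∏(0,1,1,0,0,0)! = 1  (running 1)
⟨..|..⟩ = √(1/3)·(1) = +0.577350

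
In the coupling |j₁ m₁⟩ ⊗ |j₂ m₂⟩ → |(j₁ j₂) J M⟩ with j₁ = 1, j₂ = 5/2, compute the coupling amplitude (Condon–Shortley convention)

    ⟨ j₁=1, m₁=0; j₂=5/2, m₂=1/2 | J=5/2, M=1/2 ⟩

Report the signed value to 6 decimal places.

triangle: 1!×1!×4!/7! = 24/5040
(j±m)!: 1!×1!×3!×2!×3!×2! = 144
prefactor² = (2J+1)×Δ×N² = 144/35
  k=0: +1/(0!×1!×1!×3!×0!×1!) = 1/6
  k=1: −1/(1!×0!×0!×2!×1!×2!) = -1/4
Σ = -1/12  ⇒  CG² = 144/35×(-1/12)² = 1/35
CG = −√(1/35) = -0.169031

-0.169031  (= −√(1/35))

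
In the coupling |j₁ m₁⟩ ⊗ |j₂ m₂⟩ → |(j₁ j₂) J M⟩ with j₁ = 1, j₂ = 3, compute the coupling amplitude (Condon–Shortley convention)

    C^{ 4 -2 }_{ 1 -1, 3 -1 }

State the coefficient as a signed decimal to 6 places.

+√(15/28) = +0.731925

j₁+j₂−J=0  J+j₁−j₂=2  J−j₁+j₂=6  j₁+j₂+J+1=9
(j₁±m₁, j₂±m₂, J±M) = (0,2,2,4,2,6)
P² = 34560/7
sum k=0..0:
  [0] +1/96 = 1/96
S = 1/96
C² = P²·S² = 15/28 ; C = +0.731925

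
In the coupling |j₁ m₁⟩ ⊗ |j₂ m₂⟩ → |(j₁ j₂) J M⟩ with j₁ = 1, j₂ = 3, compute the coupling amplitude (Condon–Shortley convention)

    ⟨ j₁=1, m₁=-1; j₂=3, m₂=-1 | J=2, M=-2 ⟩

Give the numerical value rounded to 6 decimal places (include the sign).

+0.218218  (= +√(1/21))

triangle: 2!*0!*4!/7! = 48/5040
(j±m)!: 0!*2!*2!*4!*0!*4! = 2304
prefactor² = (2J+1)*Δ*N² = 768/7
  k=2: +1/(2!*0!*0!*0!*0!*4!) = 1/48
Σ = 1/48  ⇒  CG² = 768/7*1/48² = 1/21
CG = +√(1/21) = +0.218218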